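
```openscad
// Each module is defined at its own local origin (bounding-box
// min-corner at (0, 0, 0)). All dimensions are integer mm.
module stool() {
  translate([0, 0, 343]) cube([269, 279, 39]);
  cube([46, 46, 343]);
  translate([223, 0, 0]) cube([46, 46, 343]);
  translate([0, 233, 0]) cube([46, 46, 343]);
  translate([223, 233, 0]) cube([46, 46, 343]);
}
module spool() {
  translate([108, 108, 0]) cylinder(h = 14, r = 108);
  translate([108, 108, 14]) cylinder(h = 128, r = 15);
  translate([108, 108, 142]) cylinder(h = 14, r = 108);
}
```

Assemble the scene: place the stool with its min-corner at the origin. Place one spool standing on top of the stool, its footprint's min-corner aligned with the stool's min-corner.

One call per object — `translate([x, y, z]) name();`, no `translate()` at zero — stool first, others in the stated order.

stool();
translate([0, 0, 382]) spool();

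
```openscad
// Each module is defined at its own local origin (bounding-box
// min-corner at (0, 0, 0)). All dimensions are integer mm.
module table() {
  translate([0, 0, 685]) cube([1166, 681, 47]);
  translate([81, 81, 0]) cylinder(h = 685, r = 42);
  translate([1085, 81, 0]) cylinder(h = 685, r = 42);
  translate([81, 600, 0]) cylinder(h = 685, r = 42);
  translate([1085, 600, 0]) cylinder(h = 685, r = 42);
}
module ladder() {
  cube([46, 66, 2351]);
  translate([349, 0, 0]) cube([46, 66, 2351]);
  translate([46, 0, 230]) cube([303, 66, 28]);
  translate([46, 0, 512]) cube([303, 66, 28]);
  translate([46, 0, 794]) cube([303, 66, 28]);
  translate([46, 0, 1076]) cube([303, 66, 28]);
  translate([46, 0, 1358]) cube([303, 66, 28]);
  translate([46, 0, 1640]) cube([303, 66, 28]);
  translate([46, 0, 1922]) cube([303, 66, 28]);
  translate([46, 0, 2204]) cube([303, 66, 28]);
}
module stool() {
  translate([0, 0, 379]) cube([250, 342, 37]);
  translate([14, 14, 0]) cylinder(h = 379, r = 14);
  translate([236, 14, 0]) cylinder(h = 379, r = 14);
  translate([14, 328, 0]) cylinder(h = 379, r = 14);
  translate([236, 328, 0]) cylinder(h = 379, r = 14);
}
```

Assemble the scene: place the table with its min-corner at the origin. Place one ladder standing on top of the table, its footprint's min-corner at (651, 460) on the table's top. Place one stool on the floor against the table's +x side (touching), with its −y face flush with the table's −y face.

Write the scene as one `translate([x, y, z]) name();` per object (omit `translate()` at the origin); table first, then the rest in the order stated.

table();
translate([651, 460, 732]) ladder();
translate([1166, 0, 0]) stool();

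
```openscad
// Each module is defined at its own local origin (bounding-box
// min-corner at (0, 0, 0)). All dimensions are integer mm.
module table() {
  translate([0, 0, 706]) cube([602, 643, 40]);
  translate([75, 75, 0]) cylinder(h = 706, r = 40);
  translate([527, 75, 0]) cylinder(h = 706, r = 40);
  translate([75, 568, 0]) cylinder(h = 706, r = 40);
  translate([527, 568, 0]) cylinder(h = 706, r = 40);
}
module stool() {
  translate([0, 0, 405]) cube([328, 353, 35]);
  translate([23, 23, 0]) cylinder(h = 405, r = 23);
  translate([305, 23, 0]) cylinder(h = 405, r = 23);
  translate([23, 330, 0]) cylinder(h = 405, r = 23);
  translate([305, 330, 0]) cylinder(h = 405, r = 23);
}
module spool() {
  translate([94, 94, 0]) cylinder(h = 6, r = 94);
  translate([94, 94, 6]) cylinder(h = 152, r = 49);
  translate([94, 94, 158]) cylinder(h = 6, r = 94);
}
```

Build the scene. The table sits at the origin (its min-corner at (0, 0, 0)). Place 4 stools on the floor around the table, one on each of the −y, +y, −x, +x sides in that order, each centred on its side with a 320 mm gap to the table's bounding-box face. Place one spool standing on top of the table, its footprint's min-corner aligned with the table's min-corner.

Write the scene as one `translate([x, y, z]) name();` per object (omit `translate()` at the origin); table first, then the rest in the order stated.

table();
translate([137, -673, 0]) stool();
translate([137, 963, 0]) stool();
translate([-648, 145, 0]) stool();
translate([922, 145, 0]) stool();
translate([0, 0, 746]) spool();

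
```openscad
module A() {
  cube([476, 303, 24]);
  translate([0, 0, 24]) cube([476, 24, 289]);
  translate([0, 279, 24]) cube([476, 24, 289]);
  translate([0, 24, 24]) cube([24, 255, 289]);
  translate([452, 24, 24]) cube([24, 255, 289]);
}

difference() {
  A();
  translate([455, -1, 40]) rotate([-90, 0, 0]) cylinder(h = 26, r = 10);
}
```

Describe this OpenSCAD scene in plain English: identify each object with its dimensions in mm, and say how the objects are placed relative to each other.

A is an open storage box with external size 476×303×313 mm and wall thickness 24 mm (the base is also 24 mm thick). The base covers the whole footprint; the four walls stand on the base, with the y-facing walls full-width and the x-facing walls fitting between their inner faces.

The open box has a circular hole of radius 10 mm through its front wall, centred at (x = 455, z = 40).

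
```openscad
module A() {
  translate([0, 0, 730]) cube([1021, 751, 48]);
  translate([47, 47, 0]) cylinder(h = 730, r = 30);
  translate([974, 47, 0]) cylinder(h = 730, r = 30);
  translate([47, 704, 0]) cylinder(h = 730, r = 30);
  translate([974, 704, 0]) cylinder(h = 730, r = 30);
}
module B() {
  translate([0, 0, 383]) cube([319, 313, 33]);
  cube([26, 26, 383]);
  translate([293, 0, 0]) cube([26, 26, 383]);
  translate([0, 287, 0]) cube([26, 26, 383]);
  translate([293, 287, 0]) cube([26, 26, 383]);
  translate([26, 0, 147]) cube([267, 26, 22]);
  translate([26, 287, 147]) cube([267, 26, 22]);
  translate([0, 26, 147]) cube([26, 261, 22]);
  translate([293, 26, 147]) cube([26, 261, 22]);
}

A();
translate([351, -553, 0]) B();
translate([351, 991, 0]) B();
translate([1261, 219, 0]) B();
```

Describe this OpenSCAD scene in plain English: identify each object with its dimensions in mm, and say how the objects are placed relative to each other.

A is a rectangular dining table. The top is 1021×751×48 mm with its upper surface at z = 778 mm. It stands on four round legs of 60 mm diameter, each leg's bounding box inset 17 mm from the nearest pair of top edges, running from the floor to the underside of the top.

B is a four-legged stool. The seat is 319×313 mm, 33 mm thick, top at z = 416 mm. It stands on four square legs, each 26×26 mm in cross-section, from z = 0 to the seat underside, each flush with a corner of the seat. Four stretchers, 26 mm wide and 22 mm tall, connect adjacent legs with their undersides at z = 147 mm, each running between the inner faces of the legs it joins and aligned with the legs' outer faces on the other axis.

Three stools sit around the table at the −y, +y, +x sides.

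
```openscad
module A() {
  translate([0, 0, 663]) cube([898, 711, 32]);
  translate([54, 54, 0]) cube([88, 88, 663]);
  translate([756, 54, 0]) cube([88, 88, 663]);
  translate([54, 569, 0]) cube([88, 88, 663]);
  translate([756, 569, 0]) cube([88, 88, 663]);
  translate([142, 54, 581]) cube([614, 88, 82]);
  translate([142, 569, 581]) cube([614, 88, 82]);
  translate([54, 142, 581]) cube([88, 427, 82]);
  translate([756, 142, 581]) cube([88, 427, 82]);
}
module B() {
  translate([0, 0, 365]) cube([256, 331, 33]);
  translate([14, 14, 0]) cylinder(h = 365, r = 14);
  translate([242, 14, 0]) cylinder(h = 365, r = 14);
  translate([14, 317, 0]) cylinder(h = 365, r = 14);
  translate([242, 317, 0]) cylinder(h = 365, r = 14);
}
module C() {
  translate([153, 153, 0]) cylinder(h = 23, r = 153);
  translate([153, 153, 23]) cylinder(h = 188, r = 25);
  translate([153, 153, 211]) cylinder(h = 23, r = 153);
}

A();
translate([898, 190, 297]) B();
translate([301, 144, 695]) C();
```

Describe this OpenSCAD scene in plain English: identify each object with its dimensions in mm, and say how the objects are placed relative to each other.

A is a rectangular dining table. The top is 898×711×32 mm with its upper surface at z = 695 mm. It stands on four 88×88 mm square legs, each inset 54 mm from the nearest pair of top edges, running from the floor to the underside of the top. Four apron rails, 88 mm thick and 82 mm tall, run between adjacent legs with their top edges flush with the underside of the top and their outer faces flush with the legs' outer faces.

B is a four-legged stool. The seat is a 256×331×33 mm slab whose top surface is at z = 398 mm; four round legs, each 28 mm in diameter, run from the floor (z = 0) to the underside of the seat, each leg's axis is inset half a diameter from the nearest pair of seat edges (so the leg's bounding box is flush with the corner).

C is a spool: two coaxial disc flanges of radius 153 mm and thickness 23 mm, joined by a core cylinder of radius 25 mm and height 188 mm. The lower flange rests on z = 0 and the three cylinders share a vertical axis.

The stool is beside the table with their tops flush at z = 695. The spool is on top of the table.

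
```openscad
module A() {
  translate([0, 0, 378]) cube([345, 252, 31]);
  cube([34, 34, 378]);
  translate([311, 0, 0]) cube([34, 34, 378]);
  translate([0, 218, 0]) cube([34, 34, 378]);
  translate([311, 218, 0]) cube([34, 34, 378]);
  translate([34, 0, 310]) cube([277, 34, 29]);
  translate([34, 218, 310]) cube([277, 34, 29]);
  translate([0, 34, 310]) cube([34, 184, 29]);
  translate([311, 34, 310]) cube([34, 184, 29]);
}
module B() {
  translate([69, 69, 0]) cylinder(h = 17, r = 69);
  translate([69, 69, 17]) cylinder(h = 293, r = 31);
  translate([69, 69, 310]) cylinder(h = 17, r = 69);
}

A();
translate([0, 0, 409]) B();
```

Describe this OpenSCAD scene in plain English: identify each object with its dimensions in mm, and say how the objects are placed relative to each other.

A is a simple wooden stool: a rectangular seat 345 mm (x) by 252 mm (y), 31 mm thick, top face at z = 409 mm, on four square legs, each 34×34 mm in cross-section. The legs rest on z = 0, each flush with a corner of the seat. Four stretchers, 34 mm wide and 29 mm tall, connect adjacent legs with their undersides at z = 310 mm, each running between the inner faces of the legs it joins and aligned with the legs' outer faces on the other axis.

B is a spool: two coaxial disc flanges of radius 69 mm and thickness 17 mm, joined by a core cylinder of radius 31 mm and height 293 mm. The lower flange rests on z = 0 and the three cylinders share a vertical axis.

The spool is on top of the stool.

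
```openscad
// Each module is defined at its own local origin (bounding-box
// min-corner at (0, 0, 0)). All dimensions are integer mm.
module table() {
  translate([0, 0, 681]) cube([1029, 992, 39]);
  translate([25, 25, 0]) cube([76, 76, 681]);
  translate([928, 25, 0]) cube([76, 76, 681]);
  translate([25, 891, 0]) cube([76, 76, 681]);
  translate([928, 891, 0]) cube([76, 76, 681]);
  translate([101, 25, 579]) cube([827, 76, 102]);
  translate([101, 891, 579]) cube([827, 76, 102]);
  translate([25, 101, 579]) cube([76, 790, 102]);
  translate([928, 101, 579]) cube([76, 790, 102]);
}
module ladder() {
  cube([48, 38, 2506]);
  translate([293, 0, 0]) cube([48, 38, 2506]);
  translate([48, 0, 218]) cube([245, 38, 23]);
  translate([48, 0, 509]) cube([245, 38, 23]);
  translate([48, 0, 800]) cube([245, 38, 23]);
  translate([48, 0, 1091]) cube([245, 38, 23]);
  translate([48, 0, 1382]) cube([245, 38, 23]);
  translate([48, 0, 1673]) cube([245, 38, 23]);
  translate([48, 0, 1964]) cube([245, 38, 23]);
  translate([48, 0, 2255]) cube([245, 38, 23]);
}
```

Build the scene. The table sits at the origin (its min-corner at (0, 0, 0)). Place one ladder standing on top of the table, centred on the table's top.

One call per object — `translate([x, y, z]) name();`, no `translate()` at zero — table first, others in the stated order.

table();
translate([344, 477, 720]) ladder();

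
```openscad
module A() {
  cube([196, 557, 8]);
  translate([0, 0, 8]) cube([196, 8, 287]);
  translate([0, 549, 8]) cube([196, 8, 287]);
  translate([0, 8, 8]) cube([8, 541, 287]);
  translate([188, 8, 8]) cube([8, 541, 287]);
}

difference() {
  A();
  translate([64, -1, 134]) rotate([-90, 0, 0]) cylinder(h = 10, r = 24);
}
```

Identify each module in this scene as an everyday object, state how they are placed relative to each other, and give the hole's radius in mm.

A is an open box. The open box has a circular hole through its front wall. The hole's radius is 24 mm.

The subtracted cylinder has r = 24 mm.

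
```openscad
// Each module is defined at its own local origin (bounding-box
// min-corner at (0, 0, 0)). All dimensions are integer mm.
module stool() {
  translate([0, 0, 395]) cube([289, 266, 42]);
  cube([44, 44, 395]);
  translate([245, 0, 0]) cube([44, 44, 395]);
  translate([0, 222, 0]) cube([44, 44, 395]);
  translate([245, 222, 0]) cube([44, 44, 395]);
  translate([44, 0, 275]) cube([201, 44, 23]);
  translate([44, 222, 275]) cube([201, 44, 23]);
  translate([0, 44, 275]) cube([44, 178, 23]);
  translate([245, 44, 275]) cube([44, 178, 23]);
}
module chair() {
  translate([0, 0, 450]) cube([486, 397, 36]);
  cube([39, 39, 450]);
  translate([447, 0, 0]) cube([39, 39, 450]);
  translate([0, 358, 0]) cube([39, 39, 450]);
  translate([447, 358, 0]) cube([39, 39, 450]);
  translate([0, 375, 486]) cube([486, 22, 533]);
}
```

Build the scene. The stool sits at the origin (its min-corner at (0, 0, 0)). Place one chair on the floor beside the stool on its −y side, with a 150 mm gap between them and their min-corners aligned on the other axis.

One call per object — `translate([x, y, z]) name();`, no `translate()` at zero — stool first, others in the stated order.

stool();
translate([0, -547, 0]) chair();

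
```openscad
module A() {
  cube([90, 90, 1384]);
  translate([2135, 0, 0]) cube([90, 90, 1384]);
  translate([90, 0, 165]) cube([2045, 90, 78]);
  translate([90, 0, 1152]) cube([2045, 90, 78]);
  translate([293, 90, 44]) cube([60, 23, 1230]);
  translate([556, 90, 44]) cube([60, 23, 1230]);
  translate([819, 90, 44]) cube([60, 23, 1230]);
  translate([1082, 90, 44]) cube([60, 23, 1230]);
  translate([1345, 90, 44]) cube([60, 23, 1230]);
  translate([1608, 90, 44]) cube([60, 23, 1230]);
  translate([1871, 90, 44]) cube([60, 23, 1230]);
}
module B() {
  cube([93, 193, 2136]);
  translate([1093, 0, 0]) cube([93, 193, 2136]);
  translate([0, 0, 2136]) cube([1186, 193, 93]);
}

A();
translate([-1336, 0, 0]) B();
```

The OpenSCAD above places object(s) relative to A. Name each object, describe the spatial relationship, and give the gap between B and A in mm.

A is a fence section. B is a door frame. The door frame is on the floor beside the fence section on its −x side. The gap between the door frame and the fence section is 150 mm.

The door frame's nearest face is 150 mm from the fence section's −x face.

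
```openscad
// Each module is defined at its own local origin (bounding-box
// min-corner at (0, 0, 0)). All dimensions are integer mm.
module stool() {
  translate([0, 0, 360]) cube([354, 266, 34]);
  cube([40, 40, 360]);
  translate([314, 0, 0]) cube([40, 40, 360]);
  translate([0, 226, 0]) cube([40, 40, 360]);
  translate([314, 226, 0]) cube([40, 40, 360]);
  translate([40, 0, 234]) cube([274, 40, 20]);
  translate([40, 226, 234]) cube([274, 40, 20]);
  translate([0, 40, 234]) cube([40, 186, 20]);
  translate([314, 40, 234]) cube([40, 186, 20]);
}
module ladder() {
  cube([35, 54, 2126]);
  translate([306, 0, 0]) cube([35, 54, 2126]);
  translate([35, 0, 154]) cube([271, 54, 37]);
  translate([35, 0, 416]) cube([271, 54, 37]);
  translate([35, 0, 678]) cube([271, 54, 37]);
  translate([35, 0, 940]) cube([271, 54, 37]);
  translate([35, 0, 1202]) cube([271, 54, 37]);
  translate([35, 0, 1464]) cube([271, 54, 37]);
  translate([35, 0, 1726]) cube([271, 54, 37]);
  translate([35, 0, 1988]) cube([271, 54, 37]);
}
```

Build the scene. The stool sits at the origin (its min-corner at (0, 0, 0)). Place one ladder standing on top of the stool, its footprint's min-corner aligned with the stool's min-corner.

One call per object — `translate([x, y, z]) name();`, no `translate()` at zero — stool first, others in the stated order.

stool();
translate([0, 0, 394]) ladder();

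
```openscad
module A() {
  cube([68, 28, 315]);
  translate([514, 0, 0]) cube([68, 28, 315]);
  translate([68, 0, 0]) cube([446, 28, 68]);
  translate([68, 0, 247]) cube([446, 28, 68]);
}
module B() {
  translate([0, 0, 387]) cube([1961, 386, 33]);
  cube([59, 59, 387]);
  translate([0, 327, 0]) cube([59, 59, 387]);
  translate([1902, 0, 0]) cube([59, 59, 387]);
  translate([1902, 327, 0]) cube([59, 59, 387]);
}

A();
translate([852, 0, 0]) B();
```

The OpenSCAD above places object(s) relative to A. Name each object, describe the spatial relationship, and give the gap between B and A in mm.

A is a picture frame. B is a bench. The bench is on the floor beside the picture frame on its +x side. The gap between the bench and the picture frame is 270 mm.

The bench's nearest face is 270 mm from the picture frame's +x face.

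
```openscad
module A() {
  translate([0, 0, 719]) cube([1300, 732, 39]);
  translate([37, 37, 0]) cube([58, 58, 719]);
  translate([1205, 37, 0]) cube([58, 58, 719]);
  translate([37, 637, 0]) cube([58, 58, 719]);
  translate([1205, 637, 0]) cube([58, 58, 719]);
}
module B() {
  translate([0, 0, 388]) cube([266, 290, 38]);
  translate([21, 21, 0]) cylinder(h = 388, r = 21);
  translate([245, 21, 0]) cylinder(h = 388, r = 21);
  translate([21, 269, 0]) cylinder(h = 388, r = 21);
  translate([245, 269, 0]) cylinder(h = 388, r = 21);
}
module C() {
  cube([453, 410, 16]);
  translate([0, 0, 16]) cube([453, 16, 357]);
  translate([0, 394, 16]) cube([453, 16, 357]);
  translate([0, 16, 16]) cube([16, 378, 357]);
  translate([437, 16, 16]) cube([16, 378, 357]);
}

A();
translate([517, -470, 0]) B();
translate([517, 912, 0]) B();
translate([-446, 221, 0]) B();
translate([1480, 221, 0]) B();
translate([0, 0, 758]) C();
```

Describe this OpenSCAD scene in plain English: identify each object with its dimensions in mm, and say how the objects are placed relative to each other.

A is a table: top 1300 mm (x) × 732 mm (y), 39 mm thick, upper face at z = 758 mm, on four 58×58 mm square legs, each inset 37 mm from the nearest pair of top edges, running from z = 0 to the bottom of the top.

B is a four-legged stool. The seat is 266×290 mm, 38 mm thick, top at z = 426 mm. It stands on four round legs, each 42 mm in diameter, from z = 0 to the seat underside, each leg's axis is inset half a diameter from the nearest pair of seat edges (so the leg's bounding box is flush with the corner).

C is an open storage box with external size 453×410×373 mm and wall thickness 16 mm (the base is also 16 mm thick). The base covers the whole footprint; the four walls stand on the base, with the y-facing walls full-width and the x-facing walls fitting between their inner faces.

Four stools sit around the table at the −y, +y, −x, +x sides. The open box is on top of the table.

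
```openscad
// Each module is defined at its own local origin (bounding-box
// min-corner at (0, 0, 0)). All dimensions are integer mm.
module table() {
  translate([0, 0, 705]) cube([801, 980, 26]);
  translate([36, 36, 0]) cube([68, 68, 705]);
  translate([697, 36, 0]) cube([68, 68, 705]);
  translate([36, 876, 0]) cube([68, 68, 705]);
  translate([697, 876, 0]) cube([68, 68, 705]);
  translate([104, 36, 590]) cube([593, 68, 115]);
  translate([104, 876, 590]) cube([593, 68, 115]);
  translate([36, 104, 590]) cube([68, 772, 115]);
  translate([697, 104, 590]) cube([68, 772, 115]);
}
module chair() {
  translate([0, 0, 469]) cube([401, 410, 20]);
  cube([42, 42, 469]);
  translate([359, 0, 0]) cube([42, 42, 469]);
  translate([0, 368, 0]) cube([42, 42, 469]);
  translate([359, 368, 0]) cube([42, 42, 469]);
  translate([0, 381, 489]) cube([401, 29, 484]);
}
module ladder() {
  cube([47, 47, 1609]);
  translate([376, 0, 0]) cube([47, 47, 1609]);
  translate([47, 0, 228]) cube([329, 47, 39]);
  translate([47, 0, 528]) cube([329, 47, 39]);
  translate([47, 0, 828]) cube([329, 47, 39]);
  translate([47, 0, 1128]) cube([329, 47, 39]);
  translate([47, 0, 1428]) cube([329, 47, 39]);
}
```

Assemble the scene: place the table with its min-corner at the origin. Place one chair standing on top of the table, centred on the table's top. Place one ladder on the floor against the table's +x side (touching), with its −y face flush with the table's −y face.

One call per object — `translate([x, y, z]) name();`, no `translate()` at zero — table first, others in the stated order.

table();
translate([200, 285, 731]) chair();
translate([801, 0, 0]) ladder();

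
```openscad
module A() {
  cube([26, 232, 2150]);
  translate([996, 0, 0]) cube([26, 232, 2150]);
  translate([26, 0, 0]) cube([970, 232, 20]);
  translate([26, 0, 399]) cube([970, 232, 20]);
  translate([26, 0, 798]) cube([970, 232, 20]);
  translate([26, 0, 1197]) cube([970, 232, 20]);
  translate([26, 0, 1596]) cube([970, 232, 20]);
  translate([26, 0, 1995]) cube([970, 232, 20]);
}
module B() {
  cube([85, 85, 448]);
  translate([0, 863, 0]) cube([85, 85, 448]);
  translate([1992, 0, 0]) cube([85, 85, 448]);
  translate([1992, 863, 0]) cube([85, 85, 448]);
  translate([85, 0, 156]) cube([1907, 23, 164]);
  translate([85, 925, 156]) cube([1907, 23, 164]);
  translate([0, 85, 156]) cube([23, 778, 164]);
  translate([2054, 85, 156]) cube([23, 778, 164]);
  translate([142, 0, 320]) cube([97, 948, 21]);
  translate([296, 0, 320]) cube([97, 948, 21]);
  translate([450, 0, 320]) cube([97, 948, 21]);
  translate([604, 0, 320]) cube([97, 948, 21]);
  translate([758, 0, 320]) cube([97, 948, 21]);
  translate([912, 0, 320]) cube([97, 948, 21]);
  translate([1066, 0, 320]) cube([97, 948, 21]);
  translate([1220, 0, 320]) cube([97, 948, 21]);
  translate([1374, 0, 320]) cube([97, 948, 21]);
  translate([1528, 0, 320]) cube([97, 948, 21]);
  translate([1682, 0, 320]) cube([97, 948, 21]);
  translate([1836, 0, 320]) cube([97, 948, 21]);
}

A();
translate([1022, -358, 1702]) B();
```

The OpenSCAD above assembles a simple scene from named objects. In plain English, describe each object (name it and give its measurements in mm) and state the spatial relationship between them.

A is a bookshelf 1022 mm wide overall, 232 mm deep and 2150 mm tall. The two sides are 26 mm thick vertical panels. 6 horizontal shelves of 20 mm thickness span between the inner faces of the sides; the lowest shelf sits on the floor and shelves are stacked with a clear vertical gap of 379 mm between each pair.

B is a bed frame 2077 mm long (x) by 948 mm wide (y). Four 85×85 mm corner posts, 448 mm tall, at the corners of the footprint. Four rails of 23 mm thickness and 164 mm height run between adjacent posts with their undersides at z = 156 mm, their outer faces flush with the outside of the frame (the two x-running rails run between the posts' inner faces; the two y-running rails run between the posts' inner faces). 12 slats, each 97 mm wide (x) and 21 mm thick, lie across the top of the two x-running rails, running the full 948 mm width of the frame in y; the slats are evenly spaced along x between the inner faces of the end posts with equal gaps (rounded down to the nearest mm) at the −x end and between each pair — any rounding remainder accumulates at the +x end.

The bed frame is beside the bookshelf with their tops flush at z = 2150.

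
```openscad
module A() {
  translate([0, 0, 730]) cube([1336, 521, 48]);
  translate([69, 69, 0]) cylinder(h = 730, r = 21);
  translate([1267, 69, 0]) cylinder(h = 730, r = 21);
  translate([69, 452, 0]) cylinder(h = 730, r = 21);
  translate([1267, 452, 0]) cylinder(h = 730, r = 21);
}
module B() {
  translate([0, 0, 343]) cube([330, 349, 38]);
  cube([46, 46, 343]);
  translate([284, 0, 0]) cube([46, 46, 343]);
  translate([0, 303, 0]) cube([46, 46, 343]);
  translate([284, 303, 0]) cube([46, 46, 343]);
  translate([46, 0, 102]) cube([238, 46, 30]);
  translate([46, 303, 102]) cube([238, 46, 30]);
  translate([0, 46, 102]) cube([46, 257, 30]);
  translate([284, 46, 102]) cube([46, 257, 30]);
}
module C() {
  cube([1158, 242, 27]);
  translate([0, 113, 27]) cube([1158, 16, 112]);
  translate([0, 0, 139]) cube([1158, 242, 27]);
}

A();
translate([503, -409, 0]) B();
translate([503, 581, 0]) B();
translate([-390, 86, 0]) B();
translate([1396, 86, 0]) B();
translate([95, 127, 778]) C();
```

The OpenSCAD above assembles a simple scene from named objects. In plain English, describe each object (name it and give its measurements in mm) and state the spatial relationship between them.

A is a table: top 1336 mm (x) × 521 mm (y), 48 mm thick, upper face at z = 778 mm, on four round legs of 42 mm diameter, each leg's bounding box inset 48 mm from the nearest pair of top edges, running from z = 0 to the bottom of the top.

B is a four-legged stool. The seat is a 330×349×38 mm slab whose top surface is at z = 381 mm; four square legs, each 46×46 mm in cross-section, run from the floor (z = 0) to the underside of the seat, each flush with a corner of the seat. Four stretchers, 46 mm wide and 30 mm tall, connect adjacent legs with their undersides at z = 102 mm, each running between the inner faces of the legs it joins and aligned with the legs' outer faces on the other axis.

C is an I-beam lying along x, 1158 mm long. Overall section height 166 mm. Two flanges 242 mm wide (y) and 27 mm thick, one on the floor and one at the top; a web 16 mm thick runs between them, centred on the flange width.

Four stools sit around the table at the −y, +y, −x, +x sides. The I-beam is on top of the table.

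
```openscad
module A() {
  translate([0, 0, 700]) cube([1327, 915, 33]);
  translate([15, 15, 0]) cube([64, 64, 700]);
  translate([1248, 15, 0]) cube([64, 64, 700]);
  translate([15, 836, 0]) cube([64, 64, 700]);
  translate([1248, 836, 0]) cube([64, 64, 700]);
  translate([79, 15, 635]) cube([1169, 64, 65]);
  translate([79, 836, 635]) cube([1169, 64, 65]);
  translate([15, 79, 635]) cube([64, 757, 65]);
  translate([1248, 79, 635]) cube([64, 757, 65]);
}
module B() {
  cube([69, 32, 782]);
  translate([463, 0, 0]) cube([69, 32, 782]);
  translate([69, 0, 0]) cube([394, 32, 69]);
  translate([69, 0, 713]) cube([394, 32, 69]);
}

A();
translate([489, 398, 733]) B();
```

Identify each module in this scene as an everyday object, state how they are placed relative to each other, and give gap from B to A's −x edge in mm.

A is a table. B is a picture frame. The picture frame is on top of the table. The gap from the picture frame to the table's −x edge is 489 mm.

The picture frame's min-x is at 489; the table's min-x is 0; gap = 489 mm.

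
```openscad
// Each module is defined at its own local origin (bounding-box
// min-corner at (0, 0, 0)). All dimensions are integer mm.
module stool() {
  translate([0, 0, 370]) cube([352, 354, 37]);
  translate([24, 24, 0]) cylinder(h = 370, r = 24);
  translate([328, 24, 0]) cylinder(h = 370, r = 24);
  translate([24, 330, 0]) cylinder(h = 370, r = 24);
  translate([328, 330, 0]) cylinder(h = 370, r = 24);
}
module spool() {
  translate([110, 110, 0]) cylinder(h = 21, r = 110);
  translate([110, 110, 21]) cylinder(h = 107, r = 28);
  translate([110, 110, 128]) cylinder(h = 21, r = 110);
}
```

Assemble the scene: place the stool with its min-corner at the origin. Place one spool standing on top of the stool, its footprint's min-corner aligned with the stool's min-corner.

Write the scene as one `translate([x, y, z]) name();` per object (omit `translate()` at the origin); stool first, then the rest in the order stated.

stool();
translate([0, 0, 407]) spool();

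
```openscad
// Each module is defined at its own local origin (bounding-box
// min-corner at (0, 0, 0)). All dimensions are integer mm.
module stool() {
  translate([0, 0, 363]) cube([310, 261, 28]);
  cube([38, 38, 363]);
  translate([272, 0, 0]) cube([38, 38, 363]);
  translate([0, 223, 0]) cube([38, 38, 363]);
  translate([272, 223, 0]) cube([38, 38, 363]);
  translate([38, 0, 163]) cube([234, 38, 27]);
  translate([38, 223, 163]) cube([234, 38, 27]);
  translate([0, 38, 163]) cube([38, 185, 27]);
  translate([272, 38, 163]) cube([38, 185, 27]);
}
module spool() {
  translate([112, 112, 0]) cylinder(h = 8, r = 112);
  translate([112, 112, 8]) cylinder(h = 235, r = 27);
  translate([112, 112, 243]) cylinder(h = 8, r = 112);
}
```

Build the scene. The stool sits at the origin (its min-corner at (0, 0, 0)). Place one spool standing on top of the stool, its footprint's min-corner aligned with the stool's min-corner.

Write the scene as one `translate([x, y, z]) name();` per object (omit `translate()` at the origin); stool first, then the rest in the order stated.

stool();
translate([0, 0, 391]) spool();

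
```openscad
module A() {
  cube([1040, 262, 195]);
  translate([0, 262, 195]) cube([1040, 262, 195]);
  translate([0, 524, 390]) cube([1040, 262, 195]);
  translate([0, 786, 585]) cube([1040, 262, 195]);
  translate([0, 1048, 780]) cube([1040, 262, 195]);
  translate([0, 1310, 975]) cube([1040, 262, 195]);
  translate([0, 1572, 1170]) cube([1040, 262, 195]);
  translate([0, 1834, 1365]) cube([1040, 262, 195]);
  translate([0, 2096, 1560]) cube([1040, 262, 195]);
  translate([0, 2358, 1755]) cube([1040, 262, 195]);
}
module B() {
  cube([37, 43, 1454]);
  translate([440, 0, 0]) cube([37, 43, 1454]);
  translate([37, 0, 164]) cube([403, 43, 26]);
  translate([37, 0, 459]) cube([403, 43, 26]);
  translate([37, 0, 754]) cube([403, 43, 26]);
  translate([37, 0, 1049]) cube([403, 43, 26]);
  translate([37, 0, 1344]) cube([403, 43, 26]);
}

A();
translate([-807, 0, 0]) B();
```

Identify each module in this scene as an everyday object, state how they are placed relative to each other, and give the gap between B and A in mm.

A is a staircase. B is a ladder. The ladder is on the floor beside the staircase on its −x side. The gap between the ladder and the staircase is 330 mm.

The ladder's nearest face is 330 mm from the staircase's −x face.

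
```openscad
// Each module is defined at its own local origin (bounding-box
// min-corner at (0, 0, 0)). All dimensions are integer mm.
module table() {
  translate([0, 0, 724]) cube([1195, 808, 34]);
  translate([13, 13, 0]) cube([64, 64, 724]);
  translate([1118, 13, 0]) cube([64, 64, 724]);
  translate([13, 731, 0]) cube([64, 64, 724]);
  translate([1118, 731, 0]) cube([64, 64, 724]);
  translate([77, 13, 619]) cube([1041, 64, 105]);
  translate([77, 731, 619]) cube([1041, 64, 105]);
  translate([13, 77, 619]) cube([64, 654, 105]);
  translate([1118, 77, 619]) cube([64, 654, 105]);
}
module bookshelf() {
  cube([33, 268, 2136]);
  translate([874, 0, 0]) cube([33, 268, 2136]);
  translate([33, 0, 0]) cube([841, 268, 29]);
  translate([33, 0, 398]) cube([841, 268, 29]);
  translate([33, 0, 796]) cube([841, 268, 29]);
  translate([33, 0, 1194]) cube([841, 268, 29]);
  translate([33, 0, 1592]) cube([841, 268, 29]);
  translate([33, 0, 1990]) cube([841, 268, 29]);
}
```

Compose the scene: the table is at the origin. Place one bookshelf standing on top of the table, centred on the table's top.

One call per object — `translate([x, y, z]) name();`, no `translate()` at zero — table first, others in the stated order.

table();
translate([144, 270, 758]) bookshelf();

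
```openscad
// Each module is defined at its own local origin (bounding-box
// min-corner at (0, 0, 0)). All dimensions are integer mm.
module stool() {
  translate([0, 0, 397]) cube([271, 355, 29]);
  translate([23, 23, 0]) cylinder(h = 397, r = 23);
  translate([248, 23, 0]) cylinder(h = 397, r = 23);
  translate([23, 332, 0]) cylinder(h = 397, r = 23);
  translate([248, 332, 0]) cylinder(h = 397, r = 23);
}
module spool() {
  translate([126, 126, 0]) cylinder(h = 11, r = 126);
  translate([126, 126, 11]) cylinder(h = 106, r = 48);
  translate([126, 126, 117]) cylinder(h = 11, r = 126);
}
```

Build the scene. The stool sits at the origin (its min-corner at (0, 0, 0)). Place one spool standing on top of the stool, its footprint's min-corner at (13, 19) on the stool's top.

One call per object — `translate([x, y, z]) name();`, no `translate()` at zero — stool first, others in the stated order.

stool();
translate([13, 19, 426]) spool();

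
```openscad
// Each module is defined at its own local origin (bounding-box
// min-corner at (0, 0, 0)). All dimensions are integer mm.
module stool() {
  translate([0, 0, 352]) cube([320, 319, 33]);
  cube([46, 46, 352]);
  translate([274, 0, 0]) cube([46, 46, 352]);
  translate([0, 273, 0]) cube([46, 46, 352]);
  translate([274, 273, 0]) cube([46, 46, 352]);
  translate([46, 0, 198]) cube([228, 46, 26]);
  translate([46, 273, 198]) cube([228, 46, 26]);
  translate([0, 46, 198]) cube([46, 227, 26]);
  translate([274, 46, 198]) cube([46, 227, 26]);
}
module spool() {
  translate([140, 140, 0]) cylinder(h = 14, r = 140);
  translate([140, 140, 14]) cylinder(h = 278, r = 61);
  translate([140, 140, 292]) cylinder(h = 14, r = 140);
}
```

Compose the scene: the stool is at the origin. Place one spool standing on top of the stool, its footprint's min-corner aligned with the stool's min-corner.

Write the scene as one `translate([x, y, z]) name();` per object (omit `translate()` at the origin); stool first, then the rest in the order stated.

stool();
translate([0, 0, 385]) spool();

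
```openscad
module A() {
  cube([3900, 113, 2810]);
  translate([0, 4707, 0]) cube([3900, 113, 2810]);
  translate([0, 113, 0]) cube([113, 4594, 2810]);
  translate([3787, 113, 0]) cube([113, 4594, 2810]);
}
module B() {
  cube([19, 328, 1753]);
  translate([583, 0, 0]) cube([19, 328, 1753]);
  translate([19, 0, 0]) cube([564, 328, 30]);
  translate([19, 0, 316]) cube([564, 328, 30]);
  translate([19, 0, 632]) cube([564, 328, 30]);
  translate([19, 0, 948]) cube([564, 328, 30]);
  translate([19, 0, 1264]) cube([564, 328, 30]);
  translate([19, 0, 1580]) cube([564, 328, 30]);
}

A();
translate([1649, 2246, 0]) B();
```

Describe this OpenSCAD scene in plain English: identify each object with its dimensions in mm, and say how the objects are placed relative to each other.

A is a box-shaped house frame (walls only): outside footprint 3900×4820 mm, wall height 2810 mm, wall thickness 113 mm. The two y-facing walls run the full x-width; the two x-facing walls fit between the inner faces of the y-facing walls.

B is a bookshelf 602 mm wide overall, 328 mm deep and 1753 mm tall. The two sides are 19 mm thick vertical panels. 6 horizontal shelves of 30 mm thickness span between the inner faces of the sides; the lowest shelf sits on the floor and shelves are stacked with a clear vertical gap of 286 mm between each pair.

The bookshelf sits inside the house frame, centred.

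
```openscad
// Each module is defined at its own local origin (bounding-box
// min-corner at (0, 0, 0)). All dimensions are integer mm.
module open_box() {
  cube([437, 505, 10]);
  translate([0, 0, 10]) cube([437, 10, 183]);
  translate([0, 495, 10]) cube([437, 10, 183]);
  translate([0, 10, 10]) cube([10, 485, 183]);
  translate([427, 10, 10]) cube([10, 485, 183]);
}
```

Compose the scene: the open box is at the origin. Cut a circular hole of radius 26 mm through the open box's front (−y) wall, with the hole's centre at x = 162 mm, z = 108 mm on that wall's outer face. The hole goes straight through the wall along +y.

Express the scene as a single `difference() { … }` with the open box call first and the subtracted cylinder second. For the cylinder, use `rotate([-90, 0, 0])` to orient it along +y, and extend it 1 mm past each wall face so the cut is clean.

difference() {
  open_box();
  translate([162, -1, 108]) rotate([-90, 0, 0]) cylinder(h = 12, r = 26);
}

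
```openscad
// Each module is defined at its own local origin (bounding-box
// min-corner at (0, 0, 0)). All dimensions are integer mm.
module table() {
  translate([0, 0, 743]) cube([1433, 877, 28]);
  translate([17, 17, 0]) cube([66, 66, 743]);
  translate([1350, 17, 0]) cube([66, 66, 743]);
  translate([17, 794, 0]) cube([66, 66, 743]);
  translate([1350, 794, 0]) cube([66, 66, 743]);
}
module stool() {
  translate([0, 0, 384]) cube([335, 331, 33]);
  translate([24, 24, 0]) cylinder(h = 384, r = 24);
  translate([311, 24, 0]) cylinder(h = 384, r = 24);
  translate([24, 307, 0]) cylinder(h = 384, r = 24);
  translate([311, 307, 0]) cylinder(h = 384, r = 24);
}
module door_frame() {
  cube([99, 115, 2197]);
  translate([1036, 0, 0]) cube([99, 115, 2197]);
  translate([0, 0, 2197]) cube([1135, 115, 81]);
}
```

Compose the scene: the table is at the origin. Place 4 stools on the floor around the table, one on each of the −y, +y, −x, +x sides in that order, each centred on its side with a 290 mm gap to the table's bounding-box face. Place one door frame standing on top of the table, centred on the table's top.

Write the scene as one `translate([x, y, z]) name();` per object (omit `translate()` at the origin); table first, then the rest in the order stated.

table();
translate([549, -621, 0]) stool();
translate([549, 1167, 0]) stool();
translate([-625, 273, 0]) stool();
translate([1723, 273, 0]) stool();
translate([149, 381, 771]) door_frame();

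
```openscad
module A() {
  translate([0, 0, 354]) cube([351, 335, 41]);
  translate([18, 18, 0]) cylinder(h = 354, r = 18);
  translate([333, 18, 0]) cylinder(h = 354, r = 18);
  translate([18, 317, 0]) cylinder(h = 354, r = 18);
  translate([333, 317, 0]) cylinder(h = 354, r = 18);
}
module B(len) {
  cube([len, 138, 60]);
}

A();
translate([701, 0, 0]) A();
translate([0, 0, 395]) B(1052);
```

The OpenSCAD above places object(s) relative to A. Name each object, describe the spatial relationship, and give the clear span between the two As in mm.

Second stool starts at x = 701; first ends at x = 351; clear span = 701 − 351 = 350 mm.

A is a stool. B is a beam. A beam spans the tops of two stools. The clear span between the two stools is 350 mm.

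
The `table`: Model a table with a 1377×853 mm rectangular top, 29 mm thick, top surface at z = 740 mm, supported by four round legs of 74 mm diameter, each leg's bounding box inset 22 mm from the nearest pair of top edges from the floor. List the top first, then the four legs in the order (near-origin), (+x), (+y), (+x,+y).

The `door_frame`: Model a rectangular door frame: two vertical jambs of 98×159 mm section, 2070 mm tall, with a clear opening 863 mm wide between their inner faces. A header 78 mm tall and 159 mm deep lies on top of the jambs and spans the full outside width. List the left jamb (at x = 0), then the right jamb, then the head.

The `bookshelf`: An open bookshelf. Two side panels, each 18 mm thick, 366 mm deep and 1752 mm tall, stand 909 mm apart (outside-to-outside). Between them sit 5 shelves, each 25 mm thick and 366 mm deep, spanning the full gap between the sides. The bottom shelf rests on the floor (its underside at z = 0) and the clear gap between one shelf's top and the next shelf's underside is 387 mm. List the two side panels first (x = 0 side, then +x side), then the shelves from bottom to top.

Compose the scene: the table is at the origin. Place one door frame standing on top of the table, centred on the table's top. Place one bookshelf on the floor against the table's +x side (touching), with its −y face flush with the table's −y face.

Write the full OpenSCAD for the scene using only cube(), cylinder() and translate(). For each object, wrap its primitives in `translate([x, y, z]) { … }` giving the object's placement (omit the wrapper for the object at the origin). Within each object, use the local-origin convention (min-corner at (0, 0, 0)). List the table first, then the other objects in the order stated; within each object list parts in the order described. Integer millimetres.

translate([0, 0, 711]) cube([1377, 853, 29]);
translate([59, 59, 0]) cylinder(h = 711, r = 37);
translate([1318, 59, 0]) cylinder(h = 711, r = 37);
translate([59, 794, 0]) cylinder(h = 711, r = 37);
translate([1318, 794, 0]) cylinder(h = 711, r = 37);
translate([159, 347, 740]) {
  cube([98, 159, 2070]);
  translate([961, 0, 0]) cube([98, 159, 2070]);
  translate([0, 0, 2070]) cube([1059, 159, 78]);
}
translate([1377, 0, 0]) {
  cube([18, 366, 1752]);
  translate([891, 0, 0]) cube([18, 366, 1752]);
  translate([18, 0, 0]) cube([873, 366, 25]);
  translate([18, 0, 412]) cube([873, 366, 25]);
  translate([18, 0, 824]) cube([873, 366, 25]);
  translate([18, 0, 1236]) cube([873, 366, 25]);
  translate([18, 0, 1648]) cube([873, 366, 25]);
}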